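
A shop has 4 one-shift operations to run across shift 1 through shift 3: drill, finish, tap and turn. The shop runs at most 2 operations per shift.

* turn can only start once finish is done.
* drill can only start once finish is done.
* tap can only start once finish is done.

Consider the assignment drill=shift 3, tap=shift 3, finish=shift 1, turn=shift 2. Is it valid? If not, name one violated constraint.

Valid

The shop runs at most 2 operations per shift — holds.
drill can only start once finish is done — holds.
turn can only start once finish is done — holds.
tap can only start once finish is done — holds.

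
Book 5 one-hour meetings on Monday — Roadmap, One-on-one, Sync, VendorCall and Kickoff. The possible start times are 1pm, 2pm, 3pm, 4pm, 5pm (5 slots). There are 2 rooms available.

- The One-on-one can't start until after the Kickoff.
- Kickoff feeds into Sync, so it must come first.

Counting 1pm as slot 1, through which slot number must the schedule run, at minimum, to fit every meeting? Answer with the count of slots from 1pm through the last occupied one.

The precedence chain requires at least 2 distinct slots.
With at most 2 per slot and 5 meetings, at least 3 slots are needed.
3 works (last occupied slot: 3pm): for example Kickoff -> 1pm; One-on-one -> 2pm; Roadmap -> 1pm; VendorCall -> 3pm; Sync -> 2pm.

3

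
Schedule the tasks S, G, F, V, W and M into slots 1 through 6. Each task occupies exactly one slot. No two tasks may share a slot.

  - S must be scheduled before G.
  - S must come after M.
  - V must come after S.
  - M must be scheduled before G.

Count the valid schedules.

60

Splitting on S: it can be 2 (24), 3 (24), 4 (12). Listing each branch's schedules as (G, F, V, W, M):
S=2: (3,4,5,6,1) (3,4,6,5,1) (3,5,4,6,1) (3,5,6,4,1) (3,6,4,5,1) (3,6,5,4,1) (4,3,5,6,1) (4,3,6,5,1) (4,5,3,6,1) (4,5,6,3,1) (4,6,3,5,1) (4,6,5,3,1) (5,3,4,6,1) (5,3,6,4,1) (5,4,3,6,1) (5,4,6,3,1) (5,6,3,4,1) (5,6,4,3,1) (6,3,4,5,1) (6,3,5,4,1) (6,4,3,5,1) (6,4,5,3,1) (6,5,3,4,1) (6,5,4,3,1) — 24.
S=3: (4,1,5,6,2) (4,1,6,5,2) (4,2,5,6,1) (4,2,6,5,1) (4,5,6,1,2) (4,5,6,2,1) (4,6,5,1,2) (4,6,5,2,1) (5,1,4,6,2) (5,1,6,4,2) (5,2,4,6,1) (5,2,6,4,1) (5,4,6,1,2) (5,4,6,2,1) (5,6,4,1,2) (5,6,4,2,1) (6,1,4,5,2) (6,1,5,4,2) (6,2,4,5,1) (6,2,5,4,1) (6,4,5,1,2) (6,4,5,2,1) (6,5,4,1,2) (6,5,4,2,1) — 24.
S=4: (5,1,6,2,3) (5,1,6,3,2) (5,2,6,1,3) (5,2,6,3,1) (5,3,6,1,2) (5,3,6,2,1) (6,1,5,2,3) (6,1,5,3,2) (6,2,5,1,3) (6,2,5,3,1) (6,3,5,1,2) (6,3,5,2,1) — 12.
Summing: 24 + 24 + 12 = 60.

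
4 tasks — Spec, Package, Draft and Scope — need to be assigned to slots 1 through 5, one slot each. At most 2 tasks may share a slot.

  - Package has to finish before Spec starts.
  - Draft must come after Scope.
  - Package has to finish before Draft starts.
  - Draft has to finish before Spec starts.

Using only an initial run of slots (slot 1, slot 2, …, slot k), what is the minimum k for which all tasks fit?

3 slots

The precedence chain requires at least 3 distinct slots.
With at most 2 per slot and 4 tasks, at least 2 slots are needed.
3 works (last occupied slot: 3): for example Spec=3, Scope=1, Draft=2, Package=1.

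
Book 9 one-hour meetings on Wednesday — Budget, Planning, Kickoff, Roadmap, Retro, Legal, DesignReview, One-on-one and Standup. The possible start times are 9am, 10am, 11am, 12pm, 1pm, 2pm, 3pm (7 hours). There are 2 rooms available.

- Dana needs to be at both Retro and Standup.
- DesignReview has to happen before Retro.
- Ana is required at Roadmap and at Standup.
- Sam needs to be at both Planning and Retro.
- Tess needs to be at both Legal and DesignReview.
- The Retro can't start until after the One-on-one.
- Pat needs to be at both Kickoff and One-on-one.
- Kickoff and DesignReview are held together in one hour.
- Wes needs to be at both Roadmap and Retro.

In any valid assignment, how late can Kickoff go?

Kickoff must be in the same hour as DesignReview, which can't be after 2pm, so Kickoff is at most 2pm.
Kickoff at 2pm is achievable: Planning in 10am, One-on-one in 9am, Standup in 11am, Kickoff in 2pm, Retro in 3pm, Budget in 9am, Legal in 11am, Roadmap in 10am, DesignReview in 2pm.

2pm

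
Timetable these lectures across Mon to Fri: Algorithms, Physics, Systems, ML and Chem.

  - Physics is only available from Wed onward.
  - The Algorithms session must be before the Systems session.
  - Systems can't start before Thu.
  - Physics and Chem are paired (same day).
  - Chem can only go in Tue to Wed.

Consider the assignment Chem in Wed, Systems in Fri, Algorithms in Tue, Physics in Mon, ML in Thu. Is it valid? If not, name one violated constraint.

No. Physics is only available from Wed onward is not satisfied.

Chem can only go in Tue to Wed — holds.
Physics and Chem are paired (same day) — violated.
Physics is only available from Wed onward — violated.
Systems can't start before Thu — holds.
The Algorithms session must be before the Systems session — holds.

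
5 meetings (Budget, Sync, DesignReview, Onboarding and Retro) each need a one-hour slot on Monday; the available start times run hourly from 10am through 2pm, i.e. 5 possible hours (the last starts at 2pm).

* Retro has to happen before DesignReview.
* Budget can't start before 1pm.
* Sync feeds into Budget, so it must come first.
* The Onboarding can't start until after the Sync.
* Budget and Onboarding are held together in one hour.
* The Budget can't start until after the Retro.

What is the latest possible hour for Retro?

Downstream work caps Retro at 1pm.
Retro at 1pm is achievable: DesignReview=2pm, Budget=2pm, Sync=10am, Retro=1pm, Onboarding=2pm.

1pm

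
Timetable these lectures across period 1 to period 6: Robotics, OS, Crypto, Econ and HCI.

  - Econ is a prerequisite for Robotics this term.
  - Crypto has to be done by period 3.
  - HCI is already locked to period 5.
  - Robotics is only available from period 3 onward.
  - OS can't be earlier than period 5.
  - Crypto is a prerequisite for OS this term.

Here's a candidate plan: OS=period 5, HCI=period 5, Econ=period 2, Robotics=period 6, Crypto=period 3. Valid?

OS can't be earlier than period 5 — holds.
HCI is already locked to period 5 — holds.
Crypto has to be done by period 3 — holds.
Crypto is a prerequisite for OS this term — holds.
Econ is a prerequisite for Robotics this term — holds.
Robotics is only available from period 3 onward — holds.

Valid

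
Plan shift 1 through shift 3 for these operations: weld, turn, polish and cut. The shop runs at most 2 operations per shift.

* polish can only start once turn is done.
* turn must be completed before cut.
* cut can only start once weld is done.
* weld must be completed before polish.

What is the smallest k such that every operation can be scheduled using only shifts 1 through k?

The precedence chain requires at least 2 distinct shifts.
With at most 2 per shift and 4 operations, at least 2 shifts are needed.
2 works (last occupied shift: shift 2): for example polish -> shift 2, turn -> shift 1, cut -> shift 2, weld -> shift 1.

2 shifts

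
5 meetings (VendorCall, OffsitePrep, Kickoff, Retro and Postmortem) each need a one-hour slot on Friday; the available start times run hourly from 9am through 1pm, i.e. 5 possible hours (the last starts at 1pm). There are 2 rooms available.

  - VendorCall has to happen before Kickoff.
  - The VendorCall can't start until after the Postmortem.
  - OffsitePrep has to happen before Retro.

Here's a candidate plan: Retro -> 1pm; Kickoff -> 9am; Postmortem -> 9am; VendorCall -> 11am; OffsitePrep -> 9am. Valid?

No — it violates: There are 2 rooms available

VendorCall has to happen before Kickoff — violated.
OffsitePrep has to happen before Retro — holds.
There are 2 rooms available — violated.
The VendorCall can't start until after the Postmortem — holds.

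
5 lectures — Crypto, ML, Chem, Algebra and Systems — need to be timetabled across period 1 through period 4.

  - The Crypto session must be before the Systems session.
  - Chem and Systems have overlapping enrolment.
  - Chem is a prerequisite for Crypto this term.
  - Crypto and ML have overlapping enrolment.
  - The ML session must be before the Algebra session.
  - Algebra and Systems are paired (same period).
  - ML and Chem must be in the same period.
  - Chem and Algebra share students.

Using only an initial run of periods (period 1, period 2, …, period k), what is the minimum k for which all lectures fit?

The precedence chain requires at least 3 distinct periods.
3 works (last occupied period: period 3): for example Systems in period 3, ML in period 1, Chem in period 1, Crypto in period 2, Algebra in period 3.

3 periods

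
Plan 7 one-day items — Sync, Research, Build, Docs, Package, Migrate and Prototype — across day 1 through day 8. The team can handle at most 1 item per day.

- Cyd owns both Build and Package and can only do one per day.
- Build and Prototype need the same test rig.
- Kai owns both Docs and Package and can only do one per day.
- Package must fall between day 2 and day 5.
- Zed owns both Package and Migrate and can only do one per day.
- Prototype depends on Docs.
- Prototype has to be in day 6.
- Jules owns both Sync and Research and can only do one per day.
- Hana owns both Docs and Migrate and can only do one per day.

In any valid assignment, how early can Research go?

Research at day 1 is achievable: Sync in day 4; Package in day 2; Prototype in day 6; Docs in day 3; Research in day 1; Build in day 5; Migrate in day 7.

day 1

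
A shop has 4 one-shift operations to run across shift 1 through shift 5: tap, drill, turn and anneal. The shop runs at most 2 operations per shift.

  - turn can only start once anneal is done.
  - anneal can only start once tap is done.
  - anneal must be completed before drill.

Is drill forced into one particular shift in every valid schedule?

No

drill can be shift 3 (e.g. tap in shift 1, drill in shift 3, anneal in shift 2, turn in shift 3) or shift 4 (e.g. tap -> shift 1, turn -> shift 3, anneal -> shift 2, drill -> shift 4).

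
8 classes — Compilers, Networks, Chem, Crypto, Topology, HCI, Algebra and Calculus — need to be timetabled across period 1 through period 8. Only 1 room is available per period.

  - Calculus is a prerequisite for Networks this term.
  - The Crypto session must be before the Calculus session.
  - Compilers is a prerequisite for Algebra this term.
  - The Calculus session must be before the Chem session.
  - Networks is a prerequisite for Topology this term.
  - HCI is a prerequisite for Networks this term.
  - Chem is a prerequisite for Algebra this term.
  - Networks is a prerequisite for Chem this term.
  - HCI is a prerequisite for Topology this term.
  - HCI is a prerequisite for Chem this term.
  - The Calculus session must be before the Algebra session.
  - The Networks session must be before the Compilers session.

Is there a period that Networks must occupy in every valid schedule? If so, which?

Precedence pushes Networks to at least period 3; downstream work caps Networks at period 6.
So Networks is pinned to period 4.

period 4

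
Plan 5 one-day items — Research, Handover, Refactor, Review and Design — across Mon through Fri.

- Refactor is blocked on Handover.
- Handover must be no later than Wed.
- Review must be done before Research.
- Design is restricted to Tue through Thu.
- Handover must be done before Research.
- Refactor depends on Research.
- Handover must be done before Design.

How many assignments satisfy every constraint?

Splitting on Research: it can be Tue (9), Wed (20), Thu (18). Listing each branch's schedules as (Handover, Refactor, Review, Design):
Research=Tue: (Mon,Wed,Mon,Tue) (Mon,Wed,Mon,Wed) (Mon,Wed,Mon,Thu) (Mon,Thu,Mon,Tue) (Mon,Thu,Mon,Wed) (Mon,Thu,Mon,Thu) (Mon,Fri,Mon,Tue) (Mon,Fri,Mon,Wed) (Mon,Fri,Mon,Thu) — 9.
Research=Wed: (Mon,Thu,Mon,Tue) (Mon,Thu,Mon,Wed) (Mon,Thu,Mon,Thu) (Mon,Thu,Tue,Tue) (Mon,Thu,Tue,Wed) (Mon,Thu,Tue,Thu) (Mon,Fri,Mon,Tue) (Mon,Fri,Mon,Wed) (Mon,Fri,Mon,Thu) (Mon,Fri,Tue,Tue) (Mon,Fri,Tue,Wed) (Mon,Fri,Tue,Thu) (Tue,Thu,Mon,Wed) (Tue,Thu,Mon,Thu) (Tue,Thu,Tue,Wed) (Tue,Thu,Tue,Thu) (Tue,Fri,Mon,Wed) (Tue,Fri,Mon,Thu) (Tue,Fri,Tue,Wed) (Tue,Fri,Tue,Thu) — 20.
Research=Thu: (Mon,Fri,Mon,Tue) (Mon,Fri,Mon,Wed) (Mon,Fri,Mon,Thu) (Mon,Fri,Tue,Tue) (Mon,Fri,Tue,Wed) (Mon,Fri,Tue,Thu) (Mon,Fri,Wed,Tue) (Mon,Fri,Wed,Wed) (Mon,Fri,Wed,Thu) (Tue,Fri,Mon,Wed) (Tue,Fri,Mon,Thu) (Tue,Fri,Tue,Wed) (Tue,Fri,Tue,Thu) (Tue,Fri,Wed,Wed) (Tue,Fri,Wed,Thu) (Wed,Fri,Mon,Thu) (Wed,Fri,Tue,Thu) (Wed,Fri,Wed,Thu) — 18.
Summing: 9 + 20 + 18 = 47.

47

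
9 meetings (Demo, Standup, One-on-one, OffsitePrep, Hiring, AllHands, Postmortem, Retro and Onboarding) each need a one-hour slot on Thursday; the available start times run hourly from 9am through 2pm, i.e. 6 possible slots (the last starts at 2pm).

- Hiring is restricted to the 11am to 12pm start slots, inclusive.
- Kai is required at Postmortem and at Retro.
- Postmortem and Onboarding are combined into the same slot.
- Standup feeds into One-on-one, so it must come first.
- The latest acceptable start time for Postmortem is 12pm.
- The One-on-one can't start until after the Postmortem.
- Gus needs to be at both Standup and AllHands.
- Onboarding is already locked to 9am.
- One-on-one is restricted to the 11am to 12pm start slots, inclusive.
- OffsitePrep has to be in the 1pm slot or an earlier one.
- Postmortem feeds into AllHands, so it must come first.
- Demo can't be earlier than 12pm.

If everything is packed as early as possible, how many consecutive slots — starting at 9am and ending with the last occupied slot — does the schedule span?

The precedence chain requires at least 2 distinct slots.
Demo can't be placed before 12pm — that is slot 4 counting from 9am — so the schedule must run through at least 4 slots.
4 works (last occupied slot: 12pm): for example Retro=10am, Demo=12pm, Onboarding=9am, Hiring=11am, Standup=9am, AllHands=10am, OffsitePrep=9am, One-on-one=11am, Postmortem=9am.

4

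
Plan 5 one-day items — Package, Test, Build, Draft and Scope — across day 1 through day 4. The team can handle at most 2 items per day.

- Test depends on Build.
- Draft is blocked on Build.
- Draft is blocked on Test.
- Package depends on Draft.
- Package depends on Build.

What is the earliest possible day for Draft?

day 3

Precedence pushes Draft to at least day 3; downstream work caps Draft at day 3.
Draft at day 3 is achievable: Package -> day 4, Test -> day 2, Draft -> day 3, Build -> day 1, Scope -> day 1.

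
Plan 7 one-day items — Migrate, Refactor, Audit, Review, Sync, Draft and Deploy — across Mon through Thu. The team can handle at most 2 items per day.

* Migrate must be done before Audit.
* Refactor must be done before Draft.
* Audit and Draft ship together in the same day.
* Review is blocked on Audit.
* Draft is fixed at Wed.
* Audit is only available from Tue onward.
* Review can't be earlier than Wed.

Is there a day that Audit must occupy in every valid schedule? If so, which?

Audit is available from Tue; Audit must be in the same day as Draft, which can't be before Wed, so Audit is at least Wed; downstream work caps Audit at Wed.
So Audit is pinned to Wed.

Wed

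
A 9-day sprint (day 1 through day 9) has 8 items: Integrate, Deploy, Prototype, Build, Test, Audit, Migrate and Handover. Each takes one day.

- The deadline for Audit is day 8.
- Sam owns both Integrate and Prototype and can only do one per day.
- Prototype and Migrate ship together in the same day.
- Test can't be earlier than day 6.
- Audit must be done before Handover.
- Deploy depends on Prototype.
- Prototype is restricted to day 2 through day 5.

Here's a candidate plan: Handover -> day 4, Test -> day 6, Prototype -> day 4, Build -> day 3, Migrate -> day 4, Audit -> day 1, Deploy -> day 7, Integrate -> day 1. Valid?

Audit must be done before Handover — holds.
Prototype is restricted to day 2 through day 5 — holds.
Prototype and Migrate ship together in the same day — holds.
Sam owns both Integrate and Prototype and can only do one per day — holds.
Deploy depends on Prototype — holds.
The deadline for Audit is day 8 — holds.
Test can't be earlier than day 6 — holds.

Valid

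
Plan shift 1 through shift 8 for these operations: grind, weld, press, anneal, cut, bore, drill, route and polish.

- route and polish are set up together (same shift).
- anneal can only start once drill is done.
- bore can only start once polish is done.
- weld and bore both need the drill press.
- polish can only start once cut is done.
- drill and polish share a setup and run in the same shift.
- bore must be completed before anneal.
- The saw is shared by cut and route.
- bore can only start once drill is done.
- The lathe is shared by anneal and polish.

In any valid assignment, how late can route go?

shift 6

Route must be in the same shift as polish, which can't be before shift 2, so route is at least shift 2; route must be in the same shift as drill, which can't be after shift 6, so route is at most shift 6.
route at shift 6 is achievable: weld in shift 1; press in shift 1; route in shift 6; bore in shift 7; polish in shift 6; grind in shift 1; cut in shift 1; anneal in shift 8; drill in shift 6.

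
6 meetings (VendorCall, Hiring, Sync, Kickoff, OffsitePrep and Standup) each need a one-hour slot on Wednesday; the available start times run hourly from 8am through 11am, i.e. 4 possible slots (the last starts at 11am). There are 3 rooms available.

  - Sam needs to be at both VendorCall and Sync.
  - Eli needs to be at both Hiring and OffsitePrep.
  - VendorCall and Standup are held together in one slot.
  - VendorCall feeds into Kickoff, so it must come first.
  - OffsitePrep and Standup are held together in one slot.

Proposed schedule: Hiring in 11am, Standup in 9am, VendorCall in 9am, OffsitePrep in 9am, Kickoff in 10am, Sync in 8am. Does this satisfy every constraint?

Yes

There are 3 rooms available — holds.
VendorCall feeds into Kickoff, so it must come first — holds.
Eli needs to be at both Hiring and OffsitePrep — holds.
OffsitePrep and Standup are held together in one slot — holds.
Sam needs to be at both VendorCall and Sync — holds.
VendorCall and Standup are held together in one slot — holds.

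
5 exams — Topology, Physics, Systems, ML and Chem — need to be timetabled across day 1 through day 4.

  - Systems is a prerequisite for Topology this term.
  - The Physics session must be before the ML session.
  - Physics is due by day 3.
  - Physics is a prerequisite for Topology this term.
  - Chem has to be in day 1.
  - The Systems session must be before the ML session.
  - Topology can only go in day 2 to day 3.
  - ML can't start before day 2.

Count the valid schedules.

12

Splitting on Topology: it can be day 2 (3), day 3 (9). Listing each branch's schedules as (Physics, Systems, ML, Chem) by day number:
Topology=day 2: (1,1,2,1) (1,1,3,1) (1,1,4,1) — 3.
Topology=day 3: (1,1,2,1) (1,1,3,1) (1,1,4,1) (1,2,3,1) (1,2,4,1) (2,1,3,1) (2,1,4,1) (2,2,3,1) (2,2,4,1) — 9.
Summing: 3 + 9 = 12.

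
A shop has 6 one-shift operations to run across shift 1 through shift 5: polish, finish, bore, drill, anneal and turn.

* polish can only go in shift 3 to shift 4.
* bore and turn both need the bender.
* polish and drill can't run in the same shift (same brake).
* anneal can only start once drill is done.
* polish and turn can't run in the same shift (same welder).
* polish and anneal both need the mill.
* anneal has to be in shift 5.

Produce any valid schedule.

drill in shift 1; anneal in shift 5; finish in shift 1; polish in shift 3; turn in shift 2; bore in shift 1

Checking: drill(shift 1) before anneal(shift 5); polish(shift 3) != anneal(shift 5); bore(shift 1) != turn(shift 2); polish(shift 3) != turn(shift 2); polish(shift 3) != drill(shift 1); anneal=shift 5 in [shift 5,shift 5]; polish=shift 3 in [shift 3,shift 4].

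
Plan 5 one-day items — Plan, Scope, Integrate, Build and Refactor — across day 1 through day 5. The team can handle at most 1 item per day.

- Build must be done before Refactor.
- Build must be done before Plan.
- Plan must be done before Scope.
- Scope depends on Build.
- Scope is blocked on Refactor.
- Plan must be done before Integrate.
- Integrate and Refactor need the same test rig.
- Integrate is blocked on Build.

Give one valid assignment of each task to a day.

Scope=day 4; Plan=day 2; Integrate=day 5; Build=day 1; Refactor=day 3

Checking: Build(day 1) before Integrate(day 5); Build(day 1) before Scope(day 4); Plan(day 2) before Scope(day 4); Build(day 1) before Refactor(day 3); Build(day 1) before Plan(day 2); Plan(day 2) before Integrate(day 5); Refactor(day 3) before Scope(day 4); Integrate(day 5) != Refactor(day 3); max 1 per day (cap 1).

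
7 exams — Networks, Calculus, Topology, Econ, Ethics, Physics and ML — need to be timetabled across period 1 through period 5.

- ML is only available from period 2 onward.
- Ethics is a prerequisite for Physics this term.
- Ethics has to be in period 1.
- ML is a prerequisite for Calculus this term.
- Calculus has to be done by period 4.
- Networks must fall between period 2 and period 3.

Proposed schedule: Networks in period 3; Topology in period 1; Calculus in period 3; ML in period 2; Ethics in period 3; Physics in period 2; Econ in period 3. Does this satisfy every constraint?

ML is only available from period 2 onward — holds.
Ethics has to be in period 1 — violated.
Networks must fall between period 2 and period 3 — holds.
ML is a prerequisite for Calculus this term — holds.
Ethics is a prerequisite for Physics this term — violated.
Calculus has to be done by period 4 — holds.

No. Ethics has to be in period 1 is not satisfied.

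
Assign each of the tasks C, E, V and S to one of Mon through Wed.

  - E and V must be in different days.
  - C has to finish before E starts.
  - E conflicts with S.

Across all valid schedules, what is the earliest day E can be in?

Tue

Precedence pushes E to at least Tue.
E at Tue is achievable: S=Mon; V=Mon; C=Mon; E=Tue.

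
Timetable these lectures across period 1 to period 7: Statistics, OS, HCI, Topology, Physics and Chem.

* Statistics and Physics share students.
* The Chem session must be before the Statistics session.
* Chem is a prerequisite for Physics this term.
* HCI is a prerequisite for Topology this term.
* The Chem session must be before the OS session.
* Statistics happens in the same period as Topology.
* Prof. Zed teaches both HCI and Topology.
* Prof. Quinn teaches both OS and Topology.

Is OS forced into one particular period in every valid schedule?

OS can be period 2 (e.g. Chem -> period 1, Topology -> period 3, HCI -> period 1, OS -> period 2, Statistics -> period 3, Physics -> period 2) or period 3 (e.g. OS -> period 3; Physics -> period 3; HCI -> period 1; Topology -> period 2; Statistics -> period 2; Chem -> period 1).

No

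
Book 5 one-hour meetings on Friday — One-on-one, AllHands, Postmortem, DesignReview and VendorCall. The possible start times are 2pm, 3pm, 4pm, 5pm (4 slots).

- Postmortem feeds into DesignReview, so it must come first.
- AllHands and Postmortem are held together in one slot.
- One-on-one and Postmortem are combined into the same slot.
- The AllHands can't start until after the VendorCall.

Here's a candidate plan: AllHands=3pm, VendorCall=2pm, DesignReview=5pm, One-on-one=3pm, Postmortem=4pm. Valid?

Invalid. AllHands and Postmortem are held together in one slot.

The AllHands can't start until after the VendorCall — holds.
Postmortem feeds into DesignReview, so it must come first — holds.
One-on-one and Postmortem are combined into the same slot — violated.
AllHands and Postmortem are held together in one slot — violated.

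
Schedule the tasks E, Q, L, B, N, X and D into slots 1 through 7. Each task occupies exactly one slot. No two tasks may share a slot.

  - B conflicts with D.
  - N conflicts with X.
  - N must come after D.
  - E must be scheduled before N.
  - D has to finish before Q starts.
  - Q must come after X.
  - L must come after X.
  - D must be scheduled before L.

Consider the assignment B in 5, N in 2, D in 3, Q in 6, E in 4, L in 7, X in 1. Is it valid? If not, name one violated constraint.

Invalid. E must be scheduled before N.

E must be scheduled before N — violated.
No two tasks may share a slot — holds.
Q must come after X — holds.
N conflicts with X — holds.
L must come after X — holds.
D has to finish before Q starts — holds.
N must come after D — violated.
D must be scheduled before L — holds.
B conflicts with D — holds.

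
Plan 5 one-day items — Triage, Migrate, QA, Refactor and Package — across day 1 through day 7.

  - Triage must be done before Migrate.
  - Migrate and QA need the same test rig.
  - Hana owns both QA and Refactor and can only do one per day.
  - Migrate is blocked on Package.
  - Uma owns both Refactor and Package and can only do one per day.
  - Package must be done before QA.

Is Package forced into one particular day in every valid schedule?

No

Package can be day 1 (e.g. QA in day 3, Package in day 1, Refactor in day 2, Migrate in day 2, Triage in day 1) or day 2 (e.g. Refactor -> day 1, QA -> day 4, Triage -> day 1, Package -> day 2, Migrate -> day 3).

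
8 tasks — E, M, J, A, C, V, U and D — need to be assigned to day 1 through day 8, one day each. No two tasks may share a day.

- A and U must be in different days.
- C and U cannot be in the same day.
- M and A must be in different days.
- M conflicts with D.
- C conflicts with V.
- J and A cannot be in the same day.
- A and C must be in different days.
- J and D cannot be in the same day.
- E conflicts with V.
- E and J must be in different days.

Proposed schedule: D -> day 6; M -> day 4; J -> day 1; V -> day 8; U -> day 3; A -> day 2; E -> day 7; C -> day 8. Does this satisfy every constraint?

No. C conflicts with V is not satisfied.

C conflicts with V — violated.
M conflicts with D — holds.
J and A cannot be in the same day — holds.
M and A must be in different days — holds.
A and C must be in different days — holds.
E and J must be in different days — holds.
No two tasks may share a day — violated.
J and D cannot be in the same day — holds.
E conflicts with V — holds.
C and U cannot be in the same day — holds.
A and U must be in different days — holds.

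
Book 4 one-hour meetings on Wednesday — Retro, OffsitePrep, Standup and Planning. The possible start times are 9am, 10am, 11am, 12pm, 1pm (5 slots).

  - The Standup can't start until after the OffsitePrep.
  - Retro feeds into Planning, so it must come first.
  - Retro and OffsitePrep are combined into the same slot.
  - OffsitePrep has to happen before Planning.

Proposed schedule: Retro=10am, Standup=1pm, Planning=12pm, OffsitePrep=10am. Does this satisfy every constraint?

Valid

Retro feeds into Planning, so it must come first — holds.
OffsitePrep has to happen before Planning — holds.
The Standup can't start until after the OffsitePrep — holds.
Retro and OffsitePrep are combined into the same slot — holds.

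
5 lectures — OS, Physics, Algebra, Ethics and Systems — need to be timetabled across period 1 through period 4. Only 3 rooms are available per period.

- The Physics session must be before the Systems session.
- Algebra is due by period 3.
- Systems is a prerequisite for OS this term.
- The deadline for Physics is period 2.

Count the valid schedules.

48

Splitting on OS: it can be period 3 (12), period 4 (36). Listing each branch's schedules as (Physics, Algebra, Ethics, Systems) by period number:
OS=period 3: (1,1,1,2) (1,1,2,2) (1,1,3,2) (1,1,4,2) (1,2,1,2) (1,2,2,2) (1,2,3,2) (1,2,4,2) (1,3,1,2) (1,3,2,2) (1,3,3,2) (1,3,4,2) — 12.
OS=period 4: (1,1,1,2) (1,1,1,3) (1,1,2,2) (1,1,2,3) (1,1,3,2) (1,1,3,3) (1,1,4,2) (1,1,4,3) (1,2,1,2) (1,2,1,3) (1,2,2,2) (1,2,2,3) (1,2,3,2) (1,2,3,3) (1,2,4,2) (1,2,4,3) (1,3,1,2) (1,3,1,3) (1,3,2,2) (1,3,2,3) (1,3,3,2) (1,3,3,3) (1,3,4,2) (1,3,4,3) (2,1,1,3) (2,1,2,3) (2,1,3,3) (2,1,4,3) (2,2,1,3) (2,2,2,3) (2,2,3,3) (2,2,4,3) (2,3,1,3) (2,3,2,3) (2,3,3,3) (2,3,4,3) — 36.
Summing: 12 + 36 = 48.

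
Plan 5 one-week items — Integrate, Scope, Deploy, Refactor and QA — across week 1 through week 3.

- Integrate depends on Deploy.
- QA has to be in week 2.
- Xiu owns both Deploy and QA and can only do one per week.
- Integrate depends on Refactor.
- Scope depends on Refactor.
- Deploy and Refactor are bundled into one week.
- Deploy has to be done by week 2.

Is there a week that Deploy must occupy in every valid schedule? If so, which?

week 1

Deploy's window is week 1–week 2.
QA is fixed at week 2, and Deploy can't share a week with QA.
So Deploy must be week 1.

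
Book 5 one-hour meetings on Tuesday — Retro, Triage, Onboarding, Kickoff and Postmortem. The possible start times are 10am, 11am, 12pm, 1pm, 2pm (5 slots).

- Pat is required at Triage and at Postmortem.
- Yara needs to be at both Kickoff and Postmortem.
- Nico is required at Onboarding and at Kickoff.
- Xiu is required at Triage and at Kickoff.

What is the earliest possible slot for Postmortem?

Postmortem at 10am is achievable: Kickoff -> 12pm; Retro -> 10am; Postmortem -> 10am; Triage -> 11am; Onboarding -> 10am.

10am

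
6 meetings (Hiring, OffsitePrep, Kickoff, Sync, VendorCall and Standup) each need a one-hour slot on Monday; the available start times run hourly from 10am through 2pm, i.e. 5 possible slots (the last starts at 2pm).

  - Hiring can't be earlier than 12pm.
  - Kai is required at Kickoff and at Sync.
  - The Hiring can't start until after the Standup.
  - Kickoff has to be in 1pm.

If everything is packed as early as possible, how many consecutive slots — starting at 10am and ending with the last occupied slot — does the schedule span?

The precedence chain requires at least 2 distinct slots.
Kickoff can't be placed before 1pm — that is slot 4 counting from 10am — so the schedule must run through at least 4 slots.
4 works (last occupied slot: 1pm): for example Sync -> 10am; Standup -> 10am; Hiring -> 12pm; OffsitePrep -> 10am; VendorCall -> 10am; Kickoff -> 1pm.

4 slots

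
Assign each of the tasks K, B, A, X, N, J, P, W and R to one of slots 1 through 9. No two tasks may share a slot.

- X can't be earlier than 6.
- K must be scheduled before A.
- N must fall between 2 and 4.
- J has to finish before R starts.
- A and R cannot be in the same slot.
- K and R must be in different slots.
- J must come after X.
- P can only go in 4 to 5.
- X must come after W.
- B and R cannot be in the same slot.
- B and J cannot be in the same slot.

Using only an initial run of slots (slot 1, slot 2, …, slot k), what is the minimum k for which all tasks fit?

The precedence chain requires at least 4 distinct slots.
With at most 1 per slot and 9 tasks, at least 9 slots are needed.
Propagating the time windows through the other constraints, R can't land before 8, so the schedule must run through at least slot 8.
9 works (last occupied slot: 9): for example W=5, B=9, K=1, J=7, N=2, P=4, X=6, R=8, A=3.

9 slots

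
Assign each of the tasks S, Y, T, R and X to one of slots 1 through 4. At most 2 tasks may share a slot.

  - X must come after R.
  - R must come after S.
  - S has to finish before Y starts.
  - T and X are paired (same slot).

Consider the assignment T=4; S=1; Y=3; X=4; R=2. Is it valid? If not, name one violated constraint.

Yes, all constraints hold

R must come after S — holds.
X must come after R — holds.
S has to finish before Y starts — holds.
T and X are paired (same slot) — holds.
At most 2 tasks may share a slot — holds.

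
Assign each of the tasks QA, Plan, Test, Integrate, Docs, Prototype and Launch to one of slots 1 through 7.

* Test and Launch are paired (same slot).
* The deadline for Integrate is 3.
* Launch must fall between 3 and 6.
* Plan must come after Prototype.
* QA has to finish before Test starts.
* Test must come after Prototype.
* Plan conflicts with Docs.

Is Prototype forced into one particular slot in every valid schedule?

Prototype can be 1 (e.g. Docs in 1; QA in 1; Plan in 2; Test in 3; Prototype in 1; Integrate in 1; Launch in 3) or 2 (e.g. Test in 3, QA in 1, Plan in 3, Launch in 3, Integrate in 1, Prototype in 2, Docs in 1).

No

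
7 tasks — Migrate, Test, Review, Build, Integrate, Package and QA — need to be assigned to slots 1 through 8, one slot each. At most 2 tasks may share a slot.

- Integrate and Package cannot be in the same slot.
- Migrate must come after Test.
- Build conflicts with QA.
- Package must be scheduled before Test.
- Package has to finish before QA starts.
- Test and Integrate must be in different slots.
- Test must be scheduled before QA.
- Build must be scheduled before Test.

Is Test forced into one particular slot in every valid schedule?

No

Test can be 2 (e.g. QA=3, Migrate=3, Package=1, Build=1, Review=2, Test=2, Integrate=4) or 3 (e.g. Review in 2, QA in 4, Test in 3, Build in 1, Migrate in 4, Package in 1, Integrate in 2).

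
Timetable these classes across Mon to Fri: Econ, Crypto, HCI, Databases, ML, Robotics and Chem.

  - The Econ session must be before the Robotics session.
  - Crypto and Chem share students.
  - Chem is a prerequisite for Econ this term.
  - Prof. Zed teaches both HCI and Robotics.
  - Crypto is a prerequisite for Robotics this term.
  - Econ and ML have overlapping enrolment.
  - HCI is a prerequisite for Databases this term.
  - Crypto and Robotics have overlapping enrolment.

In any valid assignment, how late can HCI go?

Thu

Downstream work caps HCI at Thu.
HCI at Thu is achievable: Robotics=Wed, Chem=Mon, Econ=Tue, Crypto=Tue, ML=Mon, Databases=Fri, HCI=Thu.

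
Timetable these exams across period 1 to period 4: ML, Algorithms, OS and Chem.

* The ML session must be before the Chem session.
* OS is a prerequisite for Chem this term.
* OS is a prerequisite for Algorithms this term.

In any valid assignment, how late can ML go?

period 3

Downstream work caps ML at period 3.
ML at period 3 is achievable: ML in period 3, Chem in period 4, OS in period 1, Algorithms in period 2.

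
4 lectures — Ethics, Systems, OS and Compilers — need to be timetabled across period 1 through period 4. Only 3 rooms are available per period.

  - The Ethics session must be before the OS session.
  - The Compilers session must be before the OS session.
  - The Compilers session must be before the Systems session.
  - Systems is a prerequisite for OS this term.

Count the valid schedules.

Splitting on Ethics: it can be period 1 (4), period 2 (4), period 3 (3). Listing each branch's schedules as (Systems, OS, Compilers) by period number:
Ethics=period 1: (2,3,1) (2,4,1) (3,4,1) (3,4,2) — 4.
Ethics=period 2: (2,3,1) (2,4,1) (3,4,1) (3,4,2) — 4.
Ethics=period 3: (2,4,1) (3,4,1) (3,4,2) — 3.
Summing: 4 + 4 + 3 = 11.

11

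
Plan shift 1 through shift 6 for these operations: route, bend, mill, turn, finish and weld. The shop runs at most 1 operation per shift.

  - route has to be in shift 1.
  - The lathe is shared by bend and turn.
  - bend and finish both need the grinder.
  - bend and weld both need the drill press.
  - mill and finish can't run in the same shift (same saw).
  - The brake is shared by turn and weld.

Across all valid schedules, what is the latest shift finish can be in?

shift 6

finish at shift 6 is achievable: weld=shift 5, route=shift 1, bend=shift 2, mill=shift 3, turn=shift 4, finish=shift 6.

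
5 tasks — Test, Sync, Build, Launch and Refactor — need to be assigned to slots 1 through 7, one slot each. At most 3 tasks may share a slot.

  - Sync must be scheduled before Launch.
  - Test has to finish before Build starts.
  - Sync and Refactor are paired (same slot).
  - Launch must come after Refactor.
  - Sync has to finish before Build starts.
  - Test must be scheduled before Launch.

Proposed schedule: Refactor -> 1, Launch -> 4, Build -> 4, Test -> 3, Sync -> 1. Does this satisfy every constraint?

Yes, all constraints hold

Sync must be scheduled before Launch — holds.
Test has to finish before Build starts — holds.
Launch must come after Refactor — holds.
Sync and Refactor are paired (same slot) — holds.
Sync has to finish before Build starts — holds.
At most 3 tasks may share a slot — holds.
Test must be scheduled before Launch — holds.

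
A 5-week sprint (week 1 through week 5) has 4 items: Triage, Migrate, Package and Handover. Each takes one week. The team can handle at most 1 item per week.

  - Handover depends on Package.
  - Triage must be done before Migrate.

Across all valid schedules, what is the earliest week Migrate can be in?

Precedence pushes Migrate to at least week 2.
Migrate at week 2 is achievable: Handover=week 4, Triage=week 1, Package=week 3, Migrate=week 2.

week 2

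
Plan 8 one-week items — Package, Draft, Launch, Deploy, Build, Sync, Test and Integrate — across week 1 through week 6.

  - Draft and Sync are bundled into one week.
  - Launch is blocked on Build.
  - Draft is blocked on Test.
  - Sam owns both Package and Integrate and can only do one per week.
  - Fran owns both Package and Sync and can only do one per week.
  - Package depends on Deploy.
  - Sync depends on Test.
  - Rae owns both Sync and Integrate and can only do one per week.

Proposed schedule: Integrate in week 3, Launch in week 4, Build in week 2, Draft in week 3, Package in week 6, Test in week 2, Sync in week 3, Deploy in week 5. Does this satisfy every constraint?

Draft and Sync are bundled into one week — holds.
Sync depends on Test — holds.
Rae owns both Sync and Integrate and can only do one per week — violated.
Sam owns both Package and Integrate and can only do one per week — holds.
Package depends on Deploy — holds.
Draft is blocked on Test — holds.
Fran owns both Package and Sync and can only do one per week — holds.
Launch is blocked on Build — holds.

No — it violates: Rae owns both Sync and Integrate and can only do one per week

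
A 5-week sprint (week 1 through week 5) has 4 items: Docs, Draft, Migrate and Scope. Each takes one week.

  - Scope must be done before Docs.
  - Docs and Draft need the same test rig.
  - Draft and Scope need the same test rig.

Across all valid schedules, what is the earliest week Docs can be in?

week 2

Precedence pushes Docs to at least week 2.
Docs at week 2 is achievable: Migrate in week 1, Scope in week 1, Docs in week 2, Draft in week 3.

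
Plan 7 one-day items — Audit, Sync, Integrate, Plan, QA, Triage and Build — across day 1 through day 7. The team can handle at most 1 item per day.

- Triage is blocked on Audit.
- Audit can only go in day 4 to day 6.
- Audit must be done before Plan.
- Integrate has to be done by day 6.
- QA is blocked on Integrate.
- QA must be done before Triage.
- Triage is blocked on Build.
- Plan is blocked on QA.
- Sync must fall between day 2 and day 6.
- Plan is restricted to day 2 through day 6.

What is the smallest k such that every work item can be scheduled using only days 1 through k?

The precedence chain requires at least 3 distinct days.
With at most 1 per day and 7 work items, at least 7 days are needed.
Propagating the time windows through the other constraints, Plan can't land before day 5, so the schedule must run through at least day 5.
7 works (last occupied day: day 7): for example Build -> day 6, QA -> day 3, Sync -> day 2, Plan -> day 5, Triage -> day 7, Integrate -> day 1, Audit -> day 4.

7 days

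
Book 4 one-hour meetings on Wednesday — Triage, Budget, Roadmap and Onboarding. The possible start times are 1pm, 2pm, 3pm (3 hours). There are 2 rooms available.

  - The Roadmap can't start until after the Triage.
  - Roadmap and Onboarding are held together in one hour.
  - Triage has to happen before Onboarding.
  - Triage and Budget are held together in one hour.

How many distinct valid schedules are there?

3

Enumerating: Triage=1pm; Onboarding=2pm; Roadmap=2pm; Budget=1pm | Onboarding=3pm, Roadmap=3pm, Triage=1pm, Budget=1pm | Roadmap -> 3pm; Budget -> 2pm; Triage -> 2pm; Onboarding -> 3pm.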